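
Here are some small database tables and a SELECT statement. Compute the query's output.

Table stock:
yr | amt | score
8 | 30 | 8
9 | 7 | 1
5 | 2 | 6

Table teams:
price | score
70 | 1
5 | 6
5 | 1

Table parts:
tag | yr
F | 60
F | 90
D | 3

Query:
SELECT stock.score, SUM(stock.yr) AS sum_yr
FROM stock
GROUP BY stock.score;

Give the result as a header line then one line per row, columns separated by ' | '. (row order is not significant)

== RESULT ==
stock.score | sum_yr
8 | 8
1 | 9
6 | 5

Derivation:
After GROUP BY (3 rows):
stock.score | sum_yr
8 | 8
1 | 9
6 | 5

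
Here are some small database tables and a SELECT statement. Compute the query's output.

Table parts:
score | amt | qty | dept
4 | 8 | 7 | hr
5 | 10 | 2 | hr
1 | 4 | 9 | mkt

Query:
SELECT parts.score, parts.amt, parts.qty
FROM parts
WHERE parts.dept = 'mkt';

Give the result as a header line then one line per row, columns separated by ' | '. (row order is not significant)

== RESULT ==
parts.score | parts.amt | parts.qty
1 | 4 | 9

Derivation:
After WHERE (1 rows):
parts.score | parts.amt | parts.qty | parts.dept
1 | 4 | 9 | mkt
After SELECT (1 rows):
parts.score | parts.amt | parts.qty
1 | 4 | 9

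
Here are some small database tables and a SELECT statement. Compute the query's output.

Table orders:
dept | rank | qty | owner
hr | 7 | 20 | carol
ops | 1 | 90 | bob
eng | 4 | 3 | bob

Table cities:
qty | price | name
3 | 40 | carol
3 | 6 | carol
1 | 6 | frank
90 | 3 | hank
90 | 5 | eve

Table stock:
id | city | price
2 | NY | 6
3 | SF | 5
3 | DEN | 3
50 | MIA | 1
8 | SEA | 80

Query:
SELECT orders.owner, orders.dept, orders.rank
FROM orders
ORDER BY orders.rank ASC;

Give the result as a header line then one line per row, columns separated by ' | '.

After SELECT (3 rows):
orders.owner | orders.dept | orders.rank
carol | hr | 7
bob | ops | 1
bob | eng | 4
After ORDER BY (3 rows):
orders.owner | orders.dept | orders.rank
bob | ops | 1
bob | eng | 4
carol | hr | 7

== RESULT ==
orders.owner | orders.dept | orders.rank
bob | ops | 1
bob | eng | 4
carol | hr | 7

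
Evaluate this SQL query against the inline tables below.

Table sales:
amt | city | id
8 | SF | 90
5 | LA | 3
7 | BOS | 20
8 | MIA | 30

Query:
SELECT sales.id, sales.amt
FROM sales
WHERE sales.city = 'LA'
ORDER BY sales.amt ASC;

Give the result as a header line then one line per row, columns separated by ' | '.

== RESULT ==
sales.id | sales.amt
3 | 5

Derivation:
After WHERE (1 rows):
sales.amt | sales.city | sales.id
5 | LA | 3
After SELECT (1 rows):
sales.id | sales.amt
3 | 5
After ORDER BY (1 rows):
sales.id | sales.amt
3 | 5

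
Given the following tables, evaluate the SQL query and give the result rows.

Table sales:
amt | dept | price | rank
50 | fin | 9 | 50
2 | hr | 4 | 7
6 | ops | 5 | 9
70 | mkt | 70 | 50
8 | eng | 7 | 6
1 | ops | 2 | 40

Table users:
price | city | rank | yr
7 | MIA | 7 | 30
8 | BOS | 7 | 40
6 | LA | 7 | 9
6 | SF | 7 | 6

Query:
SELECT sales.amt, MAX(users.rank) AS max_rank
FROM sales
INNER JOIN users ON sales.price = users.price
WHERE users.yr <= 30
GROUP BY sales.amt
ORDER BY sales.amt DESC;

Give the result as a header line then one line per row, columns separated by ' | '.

== RESULT ==
sales.amt | max_rank
8 | 7

Derivation:
After JOIN users (1 rows):
sales.amt | sales.dept | sales.price | sales.rank | users.price | users.city | users.rank | users.yr
8 | eng | 7 | 6 | 7 | MIA | 7 | 30
After WHERE (1 rows):
sales.amt | sales.dept | sales.price | sales.rank | users.price | users.city | users.rank | users.yr
8 | eng | 7 | 6 | 7 | MIA | 7 | 30
After GROUP BY (1 rows):
sales.amt | max_rank
8 | 7
After ORDER BY (1 rows):
sales.amt | max_rank
8 | 7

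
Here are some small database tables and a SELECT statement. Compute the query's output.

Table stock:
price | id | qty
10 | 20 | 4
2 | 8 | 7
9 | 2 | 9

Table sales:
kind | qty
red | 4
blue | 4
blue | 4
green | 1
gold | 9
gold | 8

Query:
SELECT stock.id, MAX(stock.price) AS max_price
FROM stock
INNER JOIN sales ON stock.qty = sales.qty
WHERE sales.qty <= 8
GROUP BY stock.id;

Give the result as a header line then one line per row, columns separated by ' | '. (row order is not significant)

After JOIN sales (4 rows):
stock.price | stock.id | stock.qty | sales.kind | sales.qty
10 | 20 | 4 | red | 4
10 | 20 | 4 | blue | 4
10 | 20 | 4 | blue | 4
9 | 2 | 9 | gold | 9
After WHERE (3 rows):
stock.price | stock.id | stock.qty | sales.kind | sales.qty
10 | 20 | 4 | red | 4
10 | 20 | 4 | blue | 4
10 | 20 | 4 | blue | 4
After GROUP BY (1 rows):
stock.id | max_price
20 | 10

== RESULT ==
stock.id | max_price
20 | 10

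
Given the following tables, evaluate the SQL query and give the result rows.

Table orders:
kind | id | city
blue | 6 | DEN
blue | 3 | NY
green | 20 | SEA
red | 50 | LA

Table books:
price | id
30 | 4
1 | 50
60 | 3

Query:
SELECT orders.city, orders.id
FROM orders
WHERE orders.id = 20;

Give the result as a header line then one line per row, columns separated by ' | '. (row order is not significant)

== RESULT ==
orders.city | orders.id
SEA | 20

Derivation:
After WHERE (1 rows):
orders.kind | orders.id | orders.city
green | 20 | SEA
After SELECT (1 rows):
orders.city | orders.id
SEA | 20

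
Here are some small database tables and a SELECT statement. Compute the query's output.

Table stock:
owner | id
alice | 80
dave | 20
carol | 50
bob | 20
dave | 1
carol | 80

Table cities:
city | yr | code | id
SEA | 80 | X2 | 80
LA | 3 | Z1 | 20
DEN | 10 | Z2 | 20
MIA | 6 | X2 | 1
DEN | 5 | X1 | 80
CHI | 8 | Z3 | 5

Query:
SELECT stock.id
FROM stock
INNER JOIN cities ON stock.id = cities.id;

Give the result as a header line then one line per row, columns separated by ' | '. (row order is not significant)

== RESULT ==
stock.id
80
80
20
20
20
20
1
80
80

Derivation:
After JOIN cities (9 rows):
stock.owner | stock.id | cities.city | cities.yr | cities.code | cities.id
alice | 80 | SEA | 80 | X2 | 80
alice | 80 | DEN | 5 | X1 | 80
dave | 20 | LA | 3 | Z1 | 20
dave | 20 | DEN | 10 | Z2 | 20
bob | 20 | LA | 3 | Z1 | 20
bob | 20 | DEN | 10 | Z2 | 20
dave | 1 | MIA | 6 | X2 | 1
carol | 80 | SEA | 80 | X2 | 80
carol | 80 | DEN | 5 | X1 | 80
After SELECT (9 rows):
stock.id
80
80
20
20
20
20
1
80
80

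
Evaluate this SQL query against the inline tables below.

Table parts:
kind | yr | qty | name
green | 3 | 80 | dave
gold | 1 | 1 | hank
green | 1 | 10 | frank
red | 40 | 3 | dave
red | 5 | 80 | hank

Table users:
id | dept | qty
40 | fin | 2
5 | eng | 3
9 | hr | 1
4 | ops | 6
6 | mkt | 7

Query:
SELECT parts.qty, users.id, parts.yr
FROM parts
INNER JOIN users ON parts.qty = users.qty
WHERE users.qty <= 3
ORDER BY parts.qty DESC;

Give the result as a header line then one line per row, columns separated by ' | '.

After JOIN users (2 rows):
parts.kind | parts.yr | parts.qty | parts.name | users.id | users.dept | users.qty
gold | 1 | 1 | hank | 9 | hr | 1
red | 40 | 3 | dave | 5 | eng | 3
After WHERE (2 rows):
parts.kind | parts.yr | parts.qty | parts.name | users.id | users.dept | users.qty
gold | 1 | 1 | hank | 9 | hr | 1
red | 40 | 3 | dave | 5 | eng | 3
After SELECT (2 rows):
parts.qty | users.id | parts.yr
1 | 9 | 1
3 | 5 | 40
After ORDER BY (2 rows):
parts.qty | users.id | parts.yr
3 | 5 | 40
1 | 9 | 1

== RESULT ==
parts.qty | users.id | parts.yr
3 | 5 | 40
1 | 9 | 1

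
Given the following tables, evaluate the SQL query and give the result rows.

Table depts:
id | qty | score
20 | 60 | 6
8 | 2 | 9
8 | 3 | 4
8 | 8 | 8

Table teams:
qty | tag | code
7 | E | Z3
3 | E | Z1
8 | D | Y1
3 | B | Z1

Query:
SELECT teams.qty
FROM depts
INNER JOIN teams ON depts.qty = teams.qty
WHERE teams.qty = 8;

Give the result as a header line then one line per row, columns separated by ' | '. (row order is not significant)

== RESULT ==
teams.qty
8

Derivation:
After JOIN teams (3 rows):
depts.id | depts.qty | depts.score | teams.qty | teams.tag | teams.code
8 | 3 | 4 | 3 | E | Z1
8 | 3 | 4 | 3 | B | Z1
8 | 8 | 8 | 8 | D | Y1
After WHERE (1 rows):
depts.id | depts.qty | depts.score | teams.qty | teams.tag | teams.code
8 | 8 | 8 | 8 | D | Y1
After SELECT (1 rows):
teams.qty
8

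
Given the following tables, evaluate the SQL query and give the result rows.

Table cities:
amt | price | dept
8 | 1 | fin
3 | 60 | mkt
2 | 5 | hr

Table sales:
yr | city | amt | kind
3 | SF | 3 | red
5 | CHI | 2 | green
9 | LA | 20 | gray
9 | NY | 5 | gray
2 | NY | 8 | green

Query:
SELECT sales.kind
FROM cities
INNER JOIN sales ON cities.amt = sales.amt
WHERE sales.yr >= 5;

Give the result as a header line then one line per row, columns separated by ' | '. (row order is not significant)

After JOIN sales (3 rows):
cities.amt | cities.price | cities.dept | sales.yr | sales.city | sales.amt | sales.kind
8 | 1 | fin | 2 | NY | 8 | green
3 | 60 | mkt | 3 | SF | 3 | red
2 | 5 | hr | 5 | CHI | 2 | green
After WHERE (1 rows):
cities.amt | cities.price | cities.dept | sales.yr | sales.city | sales.amt | sales.kind
2 | 5 | hr | 5 | CHI | 2 | green
After SELECT (1 rows):
sales.kind
green

== RESULT ==
sales.kind
green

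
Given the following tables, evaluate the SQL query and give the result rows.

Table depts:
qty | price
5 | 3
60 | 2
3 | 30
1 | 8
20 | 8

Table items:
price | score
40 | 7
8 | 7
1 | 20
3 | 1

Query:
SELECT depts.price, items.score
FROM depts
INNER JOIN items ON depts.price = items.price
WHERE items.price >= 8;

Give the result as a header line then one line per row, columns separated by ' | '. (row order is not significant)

After JOIN items (3 rows):
depts.qty | depts.price | items.price | items.score
5 | 3 | 3 | 1
1 | 8 | 8 | 7
20 | 8 | 8 | 7
After WHERE (2 rows):
depts.qty | depts.price | items.price | items.score
1 | 8 | 8 | 7
20 | 8 | 8 | 7
After SELECT (2 rows):
depts.price | items.score
8 | 7
8 | 7

== RESULT ==
depts.price | items.score
8 | 7
8 | 7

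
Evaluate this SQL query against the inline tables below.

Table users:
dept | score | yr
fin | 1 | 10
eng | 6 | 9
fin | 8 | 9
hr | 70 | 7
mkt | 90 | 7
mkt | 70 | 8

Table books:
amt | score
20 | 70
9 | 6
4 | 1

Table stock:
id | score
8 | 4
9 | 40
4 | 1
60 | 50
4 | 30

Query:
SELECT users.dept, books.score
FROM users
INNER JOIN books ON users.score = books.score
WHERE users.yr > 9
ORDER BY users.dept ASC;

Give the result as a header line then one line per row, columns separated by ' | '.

After JOIN books (4 rows):
users.dept | users.score | users.yr | books.amt | books.score
fin | 1 | 10 | 4 | 1
eng | 6 | 9 | 9 | 6
hr | 70 | 7 | 20 | 70
mkt | 70 | 8 | 20 | 70
After WHERE (1 rows):
users.dept | users.score | users.yr | books.amt | books.score
fin | 1 | 10 | 4 | 1
After SELECT (1 rows):
users.dept | books.score
fin | 1
After ORDER BY (1 rows):
users.dept | books.score
fin | 1

== RESULT ==
users.dept | books.score
fin | 1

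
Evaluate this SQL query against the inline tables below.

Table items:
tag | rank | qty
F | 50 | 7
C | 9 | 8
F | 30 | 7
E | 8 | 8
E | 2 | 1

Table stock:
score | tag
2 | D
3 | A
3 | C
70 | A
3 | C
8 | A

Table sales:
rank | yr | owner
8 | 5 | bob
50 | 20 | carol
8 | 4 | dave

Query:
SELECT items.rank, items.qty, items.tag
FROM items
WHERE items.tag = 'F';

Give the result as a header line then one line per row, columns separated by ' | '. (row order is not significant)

After WHERE (2 rows):
items.tag | items.rank | items.qty
F | 50 | 7
F | 30 | 7
After SELECT (2 rows):
items.rank | items.qty | items.tag
50 | 7 | F
30 | 7 | F

== RESULT ==
items.rank | items.qty | items.tag
50 | 7 | F
30 | 7 | F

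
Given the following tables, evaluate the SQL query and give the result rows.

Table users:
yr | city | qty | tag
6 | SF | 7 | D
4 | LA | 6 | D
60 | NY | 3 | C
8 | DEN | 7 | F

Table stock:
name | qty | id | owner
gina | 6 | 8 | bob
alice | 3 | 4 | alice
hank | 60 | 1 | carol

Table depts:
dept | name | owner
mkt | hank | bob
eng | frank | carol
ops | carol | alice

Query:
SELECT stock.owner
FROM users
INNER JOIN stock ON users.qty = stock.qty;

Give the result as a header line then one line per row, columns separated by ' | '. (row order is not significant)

After JOIN stock (2 rows):
users.yr | users.city | users.qty | users.tag | stock.name | stock.qty | stock.id | stock.owner
4 | LA | 6 | D | gina | 6 | 8 | bob
60 | NY | 3 | C | alice | 3 | 4 | alice
After SELECT (2 rows):
stock.owner
bob
alice

== RESULT ==
stock.owner
bob
alice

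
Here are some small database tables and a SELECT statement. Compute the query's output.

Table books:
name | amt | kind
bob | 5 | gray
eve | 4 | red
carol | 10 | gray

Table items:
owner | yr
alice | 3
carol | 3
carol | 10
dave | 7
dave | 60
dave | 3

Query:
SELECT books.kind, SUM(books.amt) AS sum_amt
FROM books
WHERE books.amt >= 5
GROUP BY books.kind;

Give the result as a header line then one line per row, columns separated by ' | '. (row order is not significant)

== RESULT ==
books.kind | sum_amt
gray | 15

Derivation:
After WHERE (2 rows):
books.name | books.amt | books.kind
bob | 5 | gray
carol | 10 | gray
After GROUP BY (1 rows):
books.kind | sum_amt
gray | 15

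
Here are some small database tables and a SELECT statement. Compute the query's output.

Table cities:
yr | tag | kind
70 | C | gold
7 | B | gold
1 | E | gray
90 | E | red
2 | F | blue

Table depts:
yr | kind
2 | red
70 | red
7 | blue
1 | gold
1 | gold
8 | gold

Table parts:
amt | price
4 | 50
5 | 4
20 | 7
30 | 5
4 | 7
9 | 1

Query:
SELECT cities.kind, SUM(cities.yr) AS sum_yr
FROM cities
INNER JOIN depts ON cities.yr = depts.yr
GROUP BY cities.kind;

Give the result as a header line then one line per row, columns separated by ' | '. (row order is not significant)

== RESULT ==
cities.kind | sum_yr
gold | 77
gray | 2
blue | 2

Derivation:
After JOIN depts (5 rows):
cities.yr | cities.tag | cities.kind | depts.yr | depts.kind
70 | C | gold | 70 | red
7 | B | gold | 7 | blue
1 | E | gray | 1 | gold
1 | E | gray | 1 | gold
2 | F | blue | 2 | red
After GROUP BY (3 rows):
cities.kind | sum_yr
gold | 77
gray | 2
blue | 2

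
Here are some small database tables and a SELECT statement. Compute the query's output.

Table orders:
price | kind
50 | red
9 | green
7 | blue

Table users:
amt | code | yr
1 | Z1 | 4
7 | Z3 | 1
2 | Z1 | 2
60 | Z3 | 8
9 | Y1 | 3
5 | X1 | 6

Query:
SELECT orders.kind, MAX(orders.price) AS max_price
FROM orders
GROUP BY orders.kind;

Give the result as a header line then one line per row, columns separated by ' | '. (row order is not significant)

After GROUP BY (3 rows):
orders.kind | max_price
red | 50
green | 9
blue | 7

== RESULT ==
orders.kind | max_price
red | 50
green | 9
blue | 7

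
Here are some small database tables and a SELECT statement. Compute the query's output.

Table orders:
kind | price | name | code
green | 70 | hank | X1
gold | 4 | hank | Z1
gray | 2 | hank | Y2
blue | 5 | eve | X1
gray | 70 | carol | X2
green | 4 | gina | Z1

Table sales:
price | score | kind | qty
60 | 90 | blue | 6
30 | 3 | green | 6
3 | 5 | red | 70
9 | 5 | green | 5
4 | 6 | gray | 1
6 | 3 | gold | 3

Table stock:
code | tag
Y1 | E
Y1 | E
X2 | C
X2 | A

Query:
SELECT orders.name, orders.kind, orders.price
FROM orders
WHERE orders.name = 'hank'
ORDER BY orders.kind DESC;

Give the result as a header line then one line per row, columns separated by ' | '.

After WHERE (3 rows):
orders.kind | orders.price | orders.name | orders.code
green | 70 | hank | X1
gold | 4 | hank | Z1
gray | 2 | hank | Y2
After SELECT (3 rows):
orders.name | orders.kind | orders.price
hank | green | 70
hank | gold | 4
hank | gray | 2
After ORDER BY (3 rows):
orders.name | orders.kind | orders.price
hank | green | 70
hank | gray | 2
hank | gold | 4

== RESULT ==
orders.name | orders.kind | orders.price
hank | green | 70
hank | gray | 2
hank | gold | 4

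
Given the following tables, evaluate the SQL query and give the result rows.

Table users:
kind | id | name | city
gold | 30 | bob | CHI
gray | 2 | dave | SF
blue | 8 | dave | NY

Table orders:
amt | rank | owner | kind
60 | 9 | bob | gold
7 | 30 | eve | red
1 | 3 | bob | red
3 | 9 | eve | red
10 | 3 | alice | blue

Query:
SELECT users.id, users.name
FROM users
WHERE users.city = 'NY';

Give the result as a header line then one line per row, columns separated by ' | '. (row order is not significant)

== RESULT ==
users.id | users.name
8 | dave

Derivation:
After WHERE (1 rows):
users.kind | users.id | users.name | users.city
blue | 8 | dave | NY
After SELECT (1 rows):
users.id | users.name
8 | dave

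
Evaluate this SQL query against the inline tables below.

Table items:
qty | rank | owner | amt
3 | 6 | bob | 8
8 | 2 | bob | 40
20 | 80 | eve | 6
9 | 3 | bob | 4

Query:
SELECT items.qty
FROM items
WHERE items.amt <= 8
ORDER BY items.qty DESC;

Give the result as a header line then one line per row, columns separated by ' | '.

After WHERE (3 rows):
items.qty | items.rank | items.owner | items.amt
3 | 6 | bob | 8
20 | 80 | eve | 6
9 | 3 | bob | 4
After SELECT (3 rows):
items.qty
3
20
9
After ORDER BY (3 rows):
items.qty
20
9
3

== RESULT ==
items.qty
20
9
3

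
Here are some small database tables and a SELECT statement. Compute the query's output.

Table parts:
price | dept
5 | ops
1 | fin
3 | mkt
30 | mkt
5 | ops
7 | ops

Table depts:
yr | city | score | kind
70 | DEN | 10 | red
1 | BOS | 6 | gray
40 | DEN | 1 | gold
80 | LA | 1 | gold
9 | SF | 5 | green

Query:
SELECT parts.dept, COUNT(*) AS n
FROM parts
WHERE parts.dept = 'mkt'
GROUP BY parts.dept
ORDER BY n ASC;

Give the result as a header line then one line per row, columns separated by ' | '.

After WHERE (2 rows):
parts.price | parts.dept
3 | mkt
30 | mkt
After GROUP BY (1 rows):
parts.dept | n
mkt | 2
After ORDER BY (1 rows):
parts.dept | n
mkt | 2

== RESULT ==
parts.dept | n
mkt | 2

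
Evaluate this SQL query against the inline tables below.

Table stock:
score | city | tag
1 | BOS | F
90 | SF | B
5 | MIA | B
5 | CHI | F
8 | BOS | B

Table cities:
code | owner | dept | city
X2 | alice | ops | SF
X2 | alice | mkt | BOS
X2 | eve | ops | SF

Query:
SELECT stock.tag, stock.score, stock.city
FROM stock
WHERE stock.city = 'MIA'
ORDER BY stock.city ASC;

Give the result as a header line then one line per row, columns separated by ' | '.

== RESULT ==
stock.tag | stock.score | stock.city
B | 5 | MIA

Derivation:
After WHERE (1 rows):
stock.score | stock.city | stock.tag
5 | MIA | B
After SELECT (1 rows):
stock.tag | stock.score | stock.city
B | 5 | MIA
After ORDER BY (1 rows):
stock.tag | stock.score | stock.city
B | 5 | MIA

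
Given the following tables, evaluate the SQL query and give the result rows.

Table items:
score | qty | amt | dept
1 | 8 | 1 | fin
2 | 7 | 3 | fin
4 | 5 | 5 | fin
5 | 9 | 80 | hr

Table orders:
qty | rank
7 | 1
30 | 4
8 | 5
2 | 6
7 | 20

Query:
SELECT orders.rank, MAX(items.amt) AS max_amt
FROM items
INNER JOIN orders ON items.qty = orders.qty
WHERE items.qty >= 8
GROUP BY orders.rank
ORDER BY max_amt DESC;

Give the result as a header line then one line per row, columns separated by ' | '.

== RESULT ==
orders.rank | max_amt
5 | 1

Derivation:
After JOIN orders (3 rows):
items.score | items.qty | items.amt | items.dept | orders.qty | orders.rank
1 | 8 | 1 | fin | 8 | 5
2 | 7 | 3 | fin | 7 | 1
2 | 7 | 3 | fin | 7 | 20
After WHERE (1 rows):
items.score | items.qty | items.amt | items.dept | orders.qty | orders.rank
1 | 8 | 1 | fin | 8 | 5
After GROUP BY (1 rows):
orders.rank | max_amt
5 | 1
After ORDER BY (1 rows):
orders.rank | max_amt
5 | 1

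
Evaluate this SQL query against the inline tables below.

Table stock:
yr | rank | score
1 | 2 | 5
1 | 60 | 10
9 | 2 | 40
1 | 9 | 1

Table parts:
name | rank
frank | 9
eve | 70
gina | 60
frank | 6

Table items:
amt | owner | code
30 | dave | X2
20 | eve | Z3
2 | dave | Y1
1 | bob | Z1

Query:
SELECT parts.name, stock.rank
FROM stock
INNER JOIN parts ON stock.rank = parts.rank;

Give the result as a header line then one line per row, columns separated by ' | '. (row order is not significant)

== RESULT ==
parts.name | stock.rank
gina | 60
frank | 9

Derivation:
After JOIN parts (2 rows):
stock.yr | stock.rank | stock.score | parts.name | parts.rank
1 | 60 | 10 | gina | 60
1 | 9 | 1 | frank | 9
After SELECT (2 rows):
parts.name | stock.rank
gina | 60
frank | 9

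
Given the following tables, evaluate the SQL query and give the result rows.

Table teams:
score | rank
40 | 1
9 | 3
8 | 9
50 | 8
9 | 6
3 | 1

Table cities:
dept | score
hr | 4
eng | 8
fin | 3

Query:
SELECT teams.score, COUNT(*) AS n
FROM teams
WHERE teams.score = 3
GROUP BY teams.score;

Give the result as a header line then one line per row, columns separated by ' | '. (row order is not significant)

After WHERE (1 rows):
teams.score | teams.rank
3 | 1
After GROUP BY (1 rows):
teams.score | n
3 | 1

== RESULT ==
teams.score | n
3 | 1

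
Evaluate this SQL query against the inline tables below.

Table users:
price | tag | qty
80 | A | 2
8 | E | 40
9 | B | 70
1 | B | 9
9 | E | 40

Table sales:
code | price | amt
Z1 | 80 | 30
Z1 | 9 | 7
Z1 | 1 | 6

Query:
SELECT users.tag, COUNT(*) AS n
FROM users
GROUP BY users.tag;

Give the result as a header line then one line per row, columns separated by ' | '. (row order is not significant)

After GROUP BY (3 rows):
users.tag | n
A | 1
E | 2
B | 2

== RESULT ==
users.tag | n
A | 1
E | 2
B | 2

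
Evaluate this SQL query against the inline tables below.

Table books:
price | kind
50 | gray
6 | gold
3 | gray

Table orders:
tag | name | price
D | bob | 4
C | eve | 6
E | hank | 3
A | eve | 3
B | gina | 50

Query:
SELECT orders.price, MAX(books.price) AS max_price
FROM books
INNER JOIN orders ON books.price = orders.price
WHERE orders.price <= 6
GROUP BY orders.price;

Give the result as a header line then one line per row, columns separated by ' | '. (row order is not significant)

After JOIN orders (4 rows):
books.price | books.kind | orders.tag | orders.name | orders.price
50 | gray | B | gina | 50
6 | gold | C | eve | 6
3 | gray | E | hank | 3
3 | gray | A | eve | 3
After WHERE (3 rows):
books.price | books.kind | orders.tag | orders.name | orders.price
6 | gold | C | eve | 6
3 | gray | E | hank | 3
3 | gray | A | eve | 3
After GROUP BY (2 rows):
orders.price | max_price
6 | 6
3 | 3

== RESULT ==
orders.price | max_price
6 | 6
3 | 3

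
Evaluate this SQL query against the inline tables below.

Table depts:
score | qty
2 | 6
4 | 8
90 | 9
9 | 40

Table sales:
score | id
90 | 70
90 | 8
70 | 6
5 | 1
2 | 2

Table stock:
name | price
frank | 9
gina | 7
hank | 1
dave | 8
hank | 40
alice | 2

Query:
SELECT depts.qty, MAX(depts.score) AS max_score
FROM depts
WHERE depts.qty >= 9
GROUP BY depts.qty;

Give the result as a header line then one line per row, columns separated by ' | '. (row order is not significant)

== RESULT ==
depts.qty | max_score
9 | 90
40 | 9

Derivation:
After WHERE (2 rows):
depts.score | depts.qty
90 | 9
9 | 40
After GROUP BY (2 rows):
depts.qty | max_score
9 | 90
40 | 9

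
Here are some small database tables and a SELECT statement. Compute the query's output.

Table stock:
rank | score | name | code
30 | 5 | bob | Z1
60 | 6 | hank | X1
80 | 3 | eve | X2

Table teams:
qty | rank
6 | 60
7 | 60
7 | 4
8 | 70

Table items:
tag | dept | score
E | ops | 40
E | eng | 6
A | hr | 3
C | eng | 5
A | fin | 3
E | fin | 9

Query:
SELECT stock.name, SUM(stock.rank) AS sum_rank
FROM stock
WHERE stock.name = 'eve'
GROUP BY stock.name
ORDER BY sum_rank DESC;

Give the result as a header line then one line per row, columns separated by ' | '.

After WHERE (1 rows):
stock.rank | stock.score | stock.name | stock.code
80 | 3 | eve | X2
After GROUP BY (1 rows):
stock.name | sum_rank
eve | 80
After ORDER BY (1 rows):
stock.name | sum_rank
eve | 80

== RESULT ==
stock.name | sum_rank
eve | 80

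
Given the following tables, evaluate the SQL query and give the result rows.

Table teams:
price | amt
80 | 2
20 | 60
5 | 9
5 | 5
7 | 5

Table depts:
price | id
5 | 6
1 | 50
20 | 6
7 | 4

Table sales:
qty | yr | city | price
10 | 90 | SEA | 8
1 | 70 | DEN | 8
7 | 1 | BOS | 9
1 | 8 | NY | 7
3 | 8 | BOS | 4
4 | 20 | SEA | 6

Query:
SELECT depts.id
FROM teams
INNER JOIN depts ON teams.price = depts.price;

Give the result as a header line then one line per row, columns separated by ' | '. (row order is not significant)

== RESULT ==
depts.id
6
6
6
4

Derivation:
After JOIN depts (4 rows):
teams.price | teams.amt | depts.price | depts.id
20 | 60 | 20 | 6
5 | 9 | 5 | 6
5 | 5 | 5 | 6
7 | 5 | 7 | 4
After SELECT (4 rows):
depts.id
6
6
6
4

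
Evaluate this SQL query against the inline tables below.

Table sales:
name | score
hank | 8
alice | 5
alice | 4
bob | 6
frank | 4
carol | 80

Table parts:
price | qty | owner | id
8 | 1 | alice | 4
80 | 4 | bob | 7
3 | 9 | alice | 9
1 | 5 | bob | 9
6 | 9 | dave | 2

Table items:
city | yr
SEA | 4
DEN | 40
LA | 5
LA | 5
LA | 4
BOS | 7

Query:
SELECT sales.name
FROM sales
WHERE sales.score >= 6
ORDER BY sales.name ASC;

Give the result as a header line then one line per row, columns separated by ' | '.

After WHERE (3 rows):
sales.name | sales.score
hank | 8
bob | 6
carol | 80
After SELECT (3 rows):
sales.name
hank
bob
carol
After ORDER BY (3 rows):
sales.name
bob
carol
hank

== RESULT ==
sales.name
bob
carol
hank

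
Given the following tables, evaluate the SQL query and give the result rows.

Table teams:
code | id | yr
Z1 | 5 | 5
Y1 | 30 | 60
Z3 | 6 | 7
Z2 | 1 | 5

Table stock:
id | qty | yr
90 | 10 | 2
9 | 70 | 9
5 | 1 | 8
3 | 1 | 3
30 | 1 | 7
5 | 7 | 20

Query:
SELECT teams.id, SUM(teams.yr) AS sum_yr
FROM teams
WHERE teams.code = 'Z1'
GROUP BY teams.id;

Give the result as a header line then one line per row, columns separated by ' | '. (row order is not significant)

After WHERE (1 rows):
teams.code | teams.id | teams.yr
Z1 | 5 | 5
After GROUP BY (1 rows):
teams.id | sum_yr
5 | 5

== RESULT ==
teams.id | sum_yr
5 | 5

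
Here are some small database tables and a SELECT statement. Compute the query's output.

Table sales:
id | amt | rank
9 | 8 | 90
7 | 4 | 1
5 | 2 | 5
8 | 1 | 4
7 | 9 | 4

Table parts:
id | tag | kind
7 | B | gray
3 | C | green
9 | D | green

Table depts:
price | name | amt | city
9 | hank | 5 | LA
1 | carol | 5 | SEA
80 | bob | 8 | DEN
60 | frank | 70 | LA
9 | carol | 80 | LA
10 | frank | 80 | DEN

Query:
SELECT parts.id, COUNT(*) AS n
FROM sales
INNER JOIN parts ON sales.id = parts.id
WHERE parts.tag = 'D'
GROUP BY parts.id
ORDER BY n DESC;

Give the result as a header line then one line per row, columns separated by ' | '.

== RESULT ==
parts.id | n
9 | 1

Derivation:
After JOIN parts (3 rows):
sales.id | sales.amt | sales.rank | parts.id | parts.tag | parts.kind
9 | 8 | 90 | 9 | D | green
7 | 4 | 1 | 7 | B | gray
7 | 9 | 4 | 7 | B | gray
After WHERE (1 rows):
sales.id | sales.amt | sales.rank | parts.id | parts.tag | parts.kind
9 | 8 | 90 | 9 | D | green
After GROUP BY (1 rows):
parts.id | n
9 | 1
After ORDER BY (1 rows):
parts.id | n
9 | 1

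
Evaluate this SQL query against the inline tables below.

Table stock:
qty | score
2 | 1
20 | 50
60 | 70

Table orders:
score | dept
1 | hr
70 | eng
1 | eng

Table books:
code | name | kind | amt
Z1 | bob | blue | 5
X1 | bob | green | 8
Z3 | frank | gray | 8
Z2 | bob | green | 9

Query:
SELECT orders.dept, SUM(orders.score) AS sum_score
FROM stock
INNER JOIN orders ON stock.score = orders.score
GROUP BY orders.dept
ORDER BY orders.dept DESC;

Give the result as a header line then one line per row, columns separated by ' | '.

After JOIN orders (3 rows):
stock.qty | stock.score | orders.score | orders.dept
2 | 1 | 1 | hr
2 | 1 | 1 | eng
60 | 70 | 70 | eng
After GROUP BY (2 rows):
orders.dept | sum_score
hr | 1
eng | 71
After ORDER BY (2 rows):
orders.dept | sum_score
hr | 1
eng | 71

== RESULT ==
orders.dept | sum_score
hr | 1
eng | 71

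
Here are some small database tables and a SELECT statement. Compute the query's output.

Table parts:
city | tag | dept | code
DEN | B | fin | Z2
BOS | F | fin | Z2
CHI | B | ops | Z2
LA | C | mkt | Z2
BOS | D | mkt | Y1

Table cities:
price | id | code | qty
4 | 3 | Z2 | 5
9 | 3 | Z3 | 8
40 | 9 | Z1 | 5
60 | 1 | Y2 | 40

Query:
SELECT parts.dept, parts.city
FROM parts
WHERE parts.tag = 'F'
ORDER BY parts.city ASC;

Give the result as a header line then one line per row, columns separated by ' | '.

After WHERE (1 rows):
parts.city | parts.tag | parts.dept | parts.code
BOS | F | fin | Z2
After SELECT (1 rows):
parts.dept | parts.city
fin | BOS
After ORDER BY (1 rows):
parts.dept | parts.city
fin | BOS

== RESULT ==
parts.dept | parts.city
fin | BOS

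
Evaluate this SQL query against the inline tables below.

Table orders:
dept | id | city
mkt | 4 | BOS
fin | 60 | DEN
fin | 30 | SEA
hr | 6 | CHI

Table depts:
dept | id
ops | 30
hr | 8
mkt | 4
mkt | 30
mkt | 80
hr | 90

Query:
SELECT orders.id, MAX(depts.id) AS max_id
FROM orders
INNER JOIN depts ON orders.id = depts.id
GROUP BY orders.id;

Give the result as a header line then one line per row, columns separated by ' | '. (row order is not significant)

== RESULT ==
orders.id | max_id
4 | 4
30 | 30

Derivation:
After JOIN depts (3 rows):
orders.dept | orders.id | orders.city | depts.dept | depts.id
mkt | 4 | BOS | mkt | 4
fin | 30 | SEA | ops | 30
fin | 30 | SEA | mkt | 30
After GROUP BY (2 rows):
orders.id | max_id
4 | 4
30 | 30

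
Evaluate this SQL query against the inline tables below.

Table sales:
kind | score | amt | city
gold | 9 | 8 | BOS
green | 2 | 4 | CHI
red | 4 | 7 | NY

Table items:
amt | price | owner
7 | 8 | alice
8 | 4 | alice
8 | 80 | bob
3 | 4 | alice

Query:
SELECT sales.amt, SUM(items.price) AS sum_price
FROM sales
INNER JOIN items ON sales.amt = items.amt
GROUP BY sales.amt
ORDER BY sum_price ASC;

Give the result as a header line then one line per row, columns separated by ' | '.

== RESULT ==
sales.amt | sum_price
7 | 8
8 | 84

Derivation:
After JOIN items (3 rows):
sales.kind | sales.score | sales.amt | sales.city | items.amt | items.price | items.owner
gold | 9 | 8 | BOS | 8 | 4 | alice
gold | 9 | 8 | BOS | 8 | 80 | bob
red | 4 | 7 | NY | 7 | 8 | alice
After GROUP BY (2 rows):
sales.amt | sum_price
8 | 84
7 | 8
After ORDER BY (2 rows):
sales.amt | sum_price
7 | 8
8 | 84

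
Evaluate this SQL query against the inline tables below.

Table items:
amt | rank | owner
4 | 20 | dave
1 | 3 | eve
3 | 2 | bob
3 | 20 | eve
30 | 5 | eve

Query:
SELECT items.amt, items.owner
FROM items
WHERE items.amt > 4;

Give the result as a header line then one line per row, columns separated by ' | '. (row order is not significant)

== RESULT ==
items.amt | items.owner
30 | eve

Derivation:
After WHERE (1 rows):
items.amt | items.rank | items.owner
30 | 5 | eve
After SELECT (1 rows):
items.amt | items.owner
30 | eve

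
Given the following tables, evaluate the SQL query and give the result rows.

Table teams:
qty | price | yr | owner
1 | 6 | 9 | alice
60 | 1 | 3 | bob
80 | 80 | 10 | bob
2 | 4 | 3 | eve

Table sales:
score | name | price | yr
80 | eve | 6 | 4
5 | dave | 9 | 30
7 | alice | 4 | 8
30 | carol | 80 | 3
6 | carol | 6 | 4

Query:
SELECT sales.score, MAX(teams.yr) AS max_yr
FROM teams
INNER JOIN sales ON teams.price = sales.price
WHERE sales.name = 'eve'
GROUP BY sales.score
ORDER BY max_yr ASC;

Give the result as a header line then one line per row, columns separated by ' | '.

== RESULT ==
sales.score | max_yr
80 | 9

Derivation:
After JOIN sales (4 rows):
teams.qty | teams.price | teams.yr | teams.owner | sales.score | sales.name | sales.price | sales.yr
1 | 6 | 9 | alice | 80 | eve | 6 | 4
1 | 6 | 9 | alice | 6 | carol | 6 | 4
80 | 80 | 10 | bob | 30 | carol | 80 | 3
2 | 4 | 3 | eve | 7 | alice | 4 | 8
After WHERE (1 rows):
teams.qty | teams.price | teams.yr | teams.owner | sales.score | sales.name | sales.price | sales.yr
1 | 6 | 9 | alice | 80 | eve | 6 | 4
After GROUP BY (1 rows):
sales.score | max_yr
80 | 9
After ORDER BY (1 rows):
sales.score | max_yr
80 | 9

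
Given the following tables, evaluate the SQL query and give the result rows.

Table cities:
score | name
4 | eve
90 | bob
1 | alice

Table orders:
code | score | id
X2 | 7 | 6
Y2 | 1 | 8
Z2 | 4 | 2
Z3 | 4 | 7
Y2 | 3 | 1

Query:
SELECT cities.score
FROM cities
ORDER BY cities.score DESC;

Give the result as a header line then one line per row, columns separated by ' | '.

== RESULT ==
cities.score
90
4
1

Derivation:
After SELECT (3 rows):
cities.score
4
90
1
After ORDER BY (3 rows):
cities.score
90
4
1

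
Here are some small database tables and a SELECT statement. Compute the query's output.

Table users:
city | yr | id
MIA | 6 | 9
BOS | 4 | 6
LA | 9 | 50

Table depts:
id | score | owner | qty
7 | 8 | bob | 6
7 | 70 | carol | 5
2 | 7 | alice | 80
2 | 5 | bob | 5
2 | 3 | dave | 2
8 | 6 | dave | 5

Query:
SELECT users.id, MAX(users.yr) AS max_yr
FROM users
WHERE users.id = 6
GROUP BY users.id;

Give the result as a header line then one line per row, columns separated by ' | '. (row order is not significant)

== RESULT ==
users.id | max_yr
6 | 4

Derivation:
After WHERE (1 rows):
users.city | users.yr | users.id
BOS | 4 | 6
After GROUP BY (1 rows):
users.id | max_yr
6 | 4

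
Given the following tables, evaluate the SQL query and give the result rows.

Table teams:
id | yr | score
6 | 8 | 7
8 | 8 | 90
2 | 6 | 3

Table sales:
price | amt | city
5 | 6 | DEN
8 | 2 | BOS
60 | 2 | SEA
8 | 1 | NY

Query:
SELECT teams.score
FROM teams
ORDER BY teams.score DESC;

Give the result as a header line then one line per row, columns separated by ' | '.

== RESULT ==
teams.score
90
7
3

Derivation:
After SELECT (3 rows):
teams.score
7
90
3
After ORDER BY (3 rows):
teams.score
90
7
3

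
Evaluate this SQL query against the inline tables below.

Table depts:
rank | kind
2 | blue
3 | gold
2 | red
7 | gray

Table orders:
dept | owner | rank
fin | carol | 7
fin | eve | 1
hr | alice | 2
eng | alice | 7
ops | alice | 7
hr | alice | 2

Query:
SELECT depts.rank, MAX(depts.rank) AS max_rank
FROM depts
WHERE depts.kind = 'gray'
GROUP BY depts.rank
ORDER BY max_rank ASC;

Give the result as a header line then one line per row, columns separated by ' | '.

== RESULT ==
depts.rank | max_rank
7 | 7

Derivation:
After WHERE (1 rows):
depts.rank | depts.kind
7 | gray
After GROUP BY (1 rows):
depts.rank | max_rank
7 | 7
After ORDER BY (1 rows):
depts.rank | max_rank
7 | 7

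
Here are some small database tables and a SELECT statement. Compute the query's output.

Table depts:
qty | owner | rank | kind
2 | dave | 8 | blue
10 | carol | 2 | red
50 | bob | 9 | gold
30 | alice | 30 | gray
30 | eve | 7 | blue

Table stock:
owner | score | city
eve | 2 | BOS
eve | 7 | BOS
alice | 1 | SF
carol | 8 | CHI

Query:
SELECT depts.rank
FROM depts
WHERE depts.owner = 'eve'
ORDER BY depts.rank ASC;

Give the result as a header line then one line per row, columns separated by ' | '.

After WHERE (1 rows):
depts.qty | depts.owner | depts.rank | depts.kind
30 | eve | 7 | blue
After SELECT (1 rows):
depts.rank
7
After ORDER BY (1 rows):
depts.rank
7

== RESULT ==
depts.rank
7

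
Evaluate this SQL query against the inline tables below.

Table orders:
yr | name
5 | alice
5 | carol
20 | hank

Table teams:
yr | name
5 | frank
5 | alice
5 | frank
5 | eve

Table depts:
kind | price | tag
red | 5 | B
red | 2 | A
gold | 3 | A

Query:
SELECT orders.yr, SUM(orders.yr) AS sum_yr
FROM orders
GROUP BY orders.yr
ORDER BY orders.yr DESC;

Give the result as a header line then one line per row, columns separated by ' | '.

After GROUP BY (2 rows):
orders.yr | sum_yr
5 | 10
20 | 20
After ORDER BY (2 rows):
orders.yr | sum_yr
20 | 20
5 | 10

== RESULT ==
orders.yr | sum_yr
20 | 20
5 | 10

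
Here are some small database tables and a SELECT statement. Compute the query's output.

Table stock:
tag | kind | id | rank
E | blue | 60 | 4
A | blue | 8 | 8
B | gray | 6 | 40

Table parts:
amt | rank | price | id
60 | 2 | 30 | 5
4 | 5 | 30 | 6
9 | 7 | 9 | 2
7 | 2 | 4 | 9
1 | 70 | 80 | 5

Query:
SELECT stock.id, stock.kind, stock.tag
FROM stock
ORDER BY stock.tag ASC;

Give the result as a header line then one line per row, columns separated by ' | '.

== RESULT ==
stock.id | stock.kind | stock.tag
8 | blue | A
6 | gray | B
60 | blue | E

Derivation:
After SELECT (3 rows):
stock.id | stock.kind | stock.tag
60 | blue | E
8 | blue | A
6 | gray | B
After ORDER BY (3 rows):
stock.id | stock.kind | stock.tag
8 | blue | A
6 | gray | B
60 | blue | E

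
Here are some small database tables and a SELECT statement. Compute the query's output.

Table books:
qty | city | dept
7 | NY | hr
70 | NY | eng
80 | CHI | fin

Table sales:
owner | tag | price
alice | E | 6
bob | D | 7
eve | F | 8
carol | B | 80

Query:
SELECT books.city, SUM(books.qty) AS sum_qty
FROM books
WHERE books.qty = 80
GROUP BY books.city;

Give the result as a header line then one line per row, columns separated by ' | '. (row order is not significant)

== RESULT ==
books.city | sum_qty
CHI | 80

Derivation:
After WHERE (1 rows):
books.qty | books.city | books.dept
80 | CHI | fin
After GROUP BY (1 rows):
books.city | sum_qty
CHI | 80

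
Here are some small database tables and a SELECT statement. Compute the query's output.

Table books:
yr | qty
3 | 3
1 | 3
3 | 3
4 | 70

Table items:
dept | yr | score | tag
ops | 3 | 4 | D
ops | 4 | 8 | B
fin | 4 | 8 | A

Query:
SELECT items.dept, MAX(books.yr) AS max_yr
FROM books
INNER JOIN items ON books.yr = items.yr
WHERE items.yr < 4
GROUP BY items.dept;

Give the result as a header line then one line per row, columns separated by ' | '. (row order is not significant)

After JOIN items (4 rows):
books.yr | books.qty | items.dept | items.yr | items.score | items.tag
3 | 3 | ops | 3 | 4 | D
3 | 3 | ops | 3 | 4 | D
4 | 70 | ops | 4 | 8 | B
4 | 70 | fin | 4 | 8 | A
After WHERE (2 rows):
books.yr | books.qty | items.dept | items.yr | items.score | items.tag
3 | 3 | ops | 3 | 4 | D
3 | 3 | ops | 3 | 4 | D
After GROUP BY (1 rows):
items.dept | max_yr
ops | 3

== RESULT ==
items.dept | max_yr
ops | 3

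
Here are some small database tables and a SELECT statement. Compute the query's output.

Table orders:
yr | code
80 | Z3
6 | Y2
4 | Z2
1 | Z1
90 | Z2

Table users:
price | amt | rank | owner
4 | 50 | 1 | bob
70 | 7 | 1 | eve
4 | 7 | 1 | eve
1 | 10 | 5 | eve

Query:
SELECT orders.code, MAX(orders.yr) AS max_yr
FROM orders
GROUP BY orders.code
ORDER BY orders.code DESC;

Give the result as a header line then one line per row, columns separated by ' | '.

== RESULT ==
orders.code | max_yr
Z3 | 80
Z2 | 90
Z1 | 1
Y2 | 6

Derivation:
After GROUP BY (4 rows):
orders.code | max_yr
Z3 | 80
Y2 | 6
Z2 | 90
Z1 | 1
After ORDER BY (4 rows):
orders.code | max_yr
Z3 | 80
Z2 | 90
Z1 | 1
Y2 | 6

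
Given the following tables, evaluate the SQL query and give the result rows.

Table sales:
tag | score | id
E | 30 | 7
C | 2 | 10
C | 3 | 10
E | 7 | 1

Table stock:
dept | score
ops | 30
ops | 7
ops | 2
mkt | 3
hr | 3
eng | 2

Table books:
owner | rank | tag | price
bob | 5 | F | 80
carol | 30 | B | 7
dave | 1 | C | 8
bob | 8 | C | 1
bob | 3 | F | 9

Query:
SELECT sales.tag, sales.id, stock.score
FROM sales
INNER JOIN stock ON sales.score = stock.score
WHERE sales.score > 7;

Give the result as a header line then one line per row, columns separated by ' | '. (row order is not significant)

== RESULT ==
sales.tag | sales.id | stock.score
E | 7 | 30

Derivation:
After JOIN stock (6 rows):
sales.tag | sales.score | sales.id | stock.dept | stock.score
E | 30 | 7 | ops | 30
C | 2 | 10 | ops | 2
C | 2 | 10 | eng | 2
C | 3 | 10 | mkt | 3
C | 3 | 10 | hr | 3
E | 7 | 1 | ops | 7
After WHERE (1 rows):
sales.tag | sales.score | sales.id | stock.dept | stock.score
E | 30 | 7 | ops | 30
After SELECT (1 rows):
sales.tag | sales.id | stock.score
E | 7 | 30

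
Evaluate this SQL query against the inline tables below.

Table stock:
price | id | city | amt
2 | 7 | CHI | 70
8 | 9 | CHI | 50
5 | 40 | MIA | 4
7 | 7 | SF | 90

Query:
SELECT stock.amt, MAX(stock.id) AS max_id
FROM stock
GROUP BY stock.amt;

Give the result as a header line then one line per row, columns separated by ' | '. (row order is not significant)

== RESULT ==
stock.amt | max_id
70 | 7
50 | 9
4 | 40
90 | 7

Derivation:
After GROUP BY (4 rows):
stock.amt | max_id
70 | 7
50 | 9
4 | 40
90 | 7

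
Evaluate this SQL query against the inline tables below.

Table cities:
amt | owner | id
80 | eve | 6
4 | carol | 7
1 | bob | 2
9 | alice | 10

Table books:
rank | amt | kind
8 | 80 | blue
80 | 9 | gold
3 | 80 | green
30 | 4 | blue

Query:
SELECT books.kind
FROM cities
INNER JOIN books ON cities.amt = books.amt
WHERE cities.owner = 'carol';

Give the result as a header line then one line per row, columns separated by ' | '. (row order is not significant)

After JOIN books (4 rows):
cities.amt | cities.owner | cities.id | books.rank | books.amt | books.kind
80 | eve | 6 | 8 | 80 | blue
80 | eve | 6 | 3 | 80 | green
4 | carol | 7 | 30 | 4 | blue
9 | alice | 10 | 80 | 9 | gold
After WHERE (1 rows):
cities.amt | cities.owner | cities.id | books.rank | books.amt | books.kind
4 | carol | 7 | 30 | 4 | blue
After SELECT (1 rows):
books.kind
blue

== RESULT ==
books.kind
blue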